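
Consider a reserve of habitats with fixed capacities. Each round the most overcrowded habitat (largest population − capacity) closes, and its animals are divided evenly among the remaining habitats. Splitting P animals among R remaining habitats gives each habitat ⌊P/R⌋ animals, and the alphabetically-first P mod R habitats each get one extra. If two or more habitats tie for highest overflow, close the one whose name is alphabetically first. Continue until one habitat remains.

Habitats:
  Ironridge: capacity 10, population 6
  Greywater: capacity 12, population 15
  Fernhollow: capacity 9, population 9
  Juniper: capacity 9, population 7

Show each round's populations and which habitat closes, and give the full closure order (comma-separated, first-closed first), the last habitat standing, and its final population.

Round 1: Fernhollow=9 Greywater=15 Ironridge=6 Juniper=7 → close Greywater (overflow 3)
  15÷3 = 5 each, +1 to first 0
Round 2: Fernhollow=14 Ironridge=11 Juniper=12 → close Fernhollow (overflow 5)
  14÷2 = 7 each, +1 to first 0
Round 3: Ironridge=18 Juniper=19 → close Juniper (overflow 10)
  19÷1 = 19 each, +1 to first 0

Closure order: Greywater, Fernhollow, Juniper
Last habitat: Ironridge with 37 animals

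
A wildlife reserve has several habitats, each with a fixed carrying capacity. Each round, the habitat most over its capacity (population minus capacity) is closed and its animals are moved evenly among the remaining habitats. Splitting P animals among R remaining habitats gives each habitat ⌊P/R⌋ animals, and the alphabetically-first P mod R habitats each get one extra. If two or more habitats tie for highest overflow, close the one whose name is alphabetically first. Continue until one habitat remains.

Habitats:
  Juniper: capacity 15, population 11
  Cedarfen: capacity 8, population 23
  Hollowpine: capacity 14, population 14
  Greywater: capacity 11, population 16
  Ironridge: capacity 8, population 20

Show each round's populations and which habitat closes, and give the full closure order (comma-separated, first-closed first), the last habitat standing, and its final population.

Round 1: Cedarfen=23 Greywater=16 Hollowpine=14 Ironridge=20 Juniper=11 → close Cedarfen (overflow 15)
  23÷4 = 5 each, +1 to first 3
Round 2: Greywater=22 Hollowpine=20 Ironridge=26 Juniper=16 → close Ironridge (overflow 18)
  26÷3 = 8 each, +1 to first 2
Round 3: Greywater=31 Hollowpine=29 Juniper=24 → close Greywater (overflow 20)
  31÷2 = 15 each, +1 to first 1
Round 4: Hollowpine=45 Juniper=39 → close Hollowpine (overflow 31)
  45÷1 = 45 each, +1 to first 0

Closure order: Cedarfen, Ironridge, Greywater, Hollowpine
Last habitat: Juniper with 84 animals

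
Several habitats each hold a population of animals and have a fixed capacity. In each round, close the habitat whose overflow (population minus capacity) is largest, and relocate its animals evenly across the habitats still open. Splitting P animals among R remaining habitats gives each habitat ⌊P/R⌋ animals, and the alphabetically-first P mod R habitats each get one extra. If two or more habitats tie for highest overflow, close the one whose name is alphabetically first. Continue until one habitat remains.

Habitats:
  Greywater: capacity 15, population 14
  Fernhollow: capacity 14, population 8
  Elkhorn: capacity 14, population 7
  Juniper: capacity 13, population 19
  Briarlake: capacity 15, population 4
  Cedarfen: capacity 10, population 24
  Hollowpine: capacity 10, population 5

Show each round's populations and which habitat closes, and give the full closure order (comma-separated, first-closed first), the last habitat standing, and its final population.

Round 1: Briarlake=4 Cedarfen=24 Elkhorn=7 Fernhollow=8 Greywater=14 Hollowpine=5 Juniper=19 → close Cedarfen (overflow 14)
  24÷6 = 4 each, +1 to first 0
Round 2: Briarlake=8 Elkhorn=11 Fernhollow=12 Greywater=18 Hollowpine=9 Juniper=23 → close Juniper (overflow 10)
  23÷5 = 4 each, +1 to first 3
Round 3: Briarlake=13 Elkhorn=16 Fernhollow=17 Greywater=22 Hollowpine=13 → close Greywater (overflow 7)
  22÷4 = 5 each, +1 to first 2
Round 4: Briarlake=19 Elkhorn=22 Fernhollow=22 Hollowpine=18 → close Elkhorn (overflow 8)
  22÷3 = 7 each, +1 to first 1
Round 5: Briarlake=27 Fernhollow=29 Hollowpine=25 → close Fernhollow (overflow 15)
  29÷2 = 14 each, +1 to first 1
Round 6: Briarlake=42 Hollowpine=39 → close Hollowpine (overflow 29)
  39÷1 = 39 each, +1 to first 0

Closure order: Cedarfen, Juniper, Greywater, Elkhorn, Fernhollow, Hollowpine
Last habitat: Briarlake with 81 animals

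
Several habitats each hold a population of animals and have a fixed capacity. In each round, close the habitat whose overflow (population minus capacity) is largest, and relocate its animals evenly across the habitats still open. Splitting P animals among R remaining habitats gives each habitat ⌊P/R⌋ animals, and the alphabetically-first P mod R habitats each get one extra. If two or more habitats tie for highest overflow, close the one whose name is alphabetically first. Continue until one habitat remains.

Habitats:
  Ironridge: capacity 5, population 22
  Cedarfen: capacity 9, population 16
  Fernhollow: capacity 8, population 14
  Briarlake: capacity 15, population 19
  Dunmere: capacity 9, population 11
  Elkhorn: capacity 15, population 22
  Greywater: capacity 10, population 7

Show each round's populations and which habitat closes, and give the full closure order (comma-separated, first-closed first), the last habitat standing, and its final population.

Round 1: Briarlake=19 Cedarfen=16 Dunmere=11 Elkhorn=22 Fernhollow=14 Greywater=7 Ironridge=22 → close Ironridge (overflow 17)
  22÷6 = 3 each, +1 to first 4
Round 2: Briarlake=23 Cedarfen=20 Dunmere=15 Elkhorn=26 Fernhollow=17 Greywater=10 → close Cedarfen (overflow 11)
  20÷5 = 4 each, +1 to first 0
Round 3: Briarlake=27 Dunmere=19 Elkhorn=30 Fernhollow=21 Greywater=14 → close Elkhorn (overflow 15)
  30÷4 = 7 each, +1 to first 2
Round 4: Briarlake=35 Dunmere=27 Fernhollow=28 Greywater=21 → close Briarlake (overflow 20)
  35÷3 = 11 each, +1 to first 2
Round 5: Dunmere=39 Fernhollow=40 Greywater=32 → close Fernhollow (overflow 32)
  40÷2 = 20 each, +1 to first 0
Round 6: Dunmere=59 Greywater=52 → close Dunmere (overflow 50)
  59÷1 = 59 each, +1 to first 0

Closure order: Ironridge, Cedarfen, Elkhorn, Briarlake, Fernhollow, Dunmere
Last habitat: Greywater with 111 animals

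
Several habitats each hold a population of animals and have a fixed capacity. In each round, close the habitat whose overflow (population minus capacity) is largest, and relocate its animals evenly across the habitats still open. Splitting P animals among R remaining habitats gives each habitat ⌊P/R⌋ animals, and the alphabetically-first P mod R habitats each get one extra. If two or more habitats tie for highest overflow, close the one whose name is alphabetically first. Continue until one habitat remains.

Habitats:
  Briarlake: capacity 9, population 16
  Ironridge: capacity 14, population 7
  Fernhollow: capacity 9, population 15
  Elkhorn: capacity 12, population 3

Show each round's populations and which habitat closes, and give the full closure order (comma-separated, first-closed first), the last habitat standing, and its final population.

Closure order: Briarlake, Fernhollow, Ironridge
Last habitat: Elkhorn with 41 animals

Round 1: Briarlake=16 Elkhorn=3 Fernhollow=15 Ironridge=7 → close Briarlake (overflow 7)
  16÷3 = 5 each, +1 to first 1
Round 2: Elkhorn=9 Fernhollow=20 Ironridge=12 → close Fernhollow (overflow 11)
  20÷2 = 10 each, +1 to first 0
Round 3: Elkhorn=19 Ironridge=22 → close Ironridge (overflow 8)
  22÷1 = 22 each, +1 to first 0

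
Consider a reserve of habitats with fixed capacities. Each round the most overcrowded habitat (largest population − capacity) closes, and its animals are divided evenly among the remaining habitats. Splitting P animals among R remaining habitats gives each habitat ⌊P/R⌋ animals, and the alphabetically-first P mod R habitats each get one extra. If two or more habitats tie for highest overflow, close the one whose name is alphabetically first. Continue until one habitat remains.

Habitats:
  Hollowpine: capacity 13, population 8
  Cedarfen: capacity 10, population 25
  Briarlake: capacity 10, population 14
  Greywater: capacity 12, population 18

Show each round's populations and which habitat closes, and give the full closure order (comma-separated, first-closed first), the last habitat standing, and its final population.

Closure order: Cedarfen, Greywater, Briarlake
Last habitat: Hollowpine with 65 animals

Round 1: Briarlake=14 Cedarfen=25 Greywater=18 Hollowpine=8 → close Cedarfen (overflow 15)
  25÷3 = 8 each, +1 to first 1
Round 2: Briarlake=23 Greywater=26 Hollowpine=16 → close Greywater (overflow 14)
  26÷2 = 13 each, +1 to first 0
Round 3: Briarlake=36 Hollowpine=29 → close Briarlake (overflow 26)
  36÷1 = 36 each, +1 to first 0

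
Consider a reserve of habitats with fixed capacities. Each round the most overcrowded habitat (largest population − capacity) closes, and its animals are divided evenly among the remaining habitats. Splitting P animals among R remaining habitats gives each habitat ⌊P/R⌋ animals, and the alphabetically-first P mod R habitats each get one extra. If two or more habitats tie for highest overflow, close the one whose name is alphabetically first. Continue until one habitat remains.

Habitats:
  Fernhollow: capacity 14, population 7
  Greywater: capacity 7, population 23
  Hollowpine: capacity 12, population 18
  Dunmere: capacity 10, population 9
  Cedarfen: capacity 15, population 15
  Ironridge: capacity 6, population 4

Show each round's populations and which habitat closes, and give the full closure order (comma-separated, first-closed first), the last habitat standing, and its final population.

Round 1: Cedarfen=15 Dunmere=9 Fernhollow=7 Greywater=23 Hollowpine=18 Ironridge=4 → close Greywater (overflow 16)
  23÷5 = 4 each, +1 to first 3
Round 2: Cedarfen=20 Dunmere=14 Fernhollow=12 Hollowpine=22 Ironridge=8 → close Hollowpine (overflow 10)
  22÷4 = 5 each, +1 to first 2
Round 3: Cedarfen=26 Dunmere=20 Fernhollow=17 Ironridge=13 → close Cedarfen (overflow 11)
  26÷3 = 8 each, +1 to first 2
Round 4: Dunmere=29 Fernhollow=26 Ironridge=21 → close Dunmere (overflow 19)
  29÷2 = 14 each, +1 to first 1
Round 5: Fernhollow=41 Ironridge=35 → close Ironridge (overflow 29)
  35÷1 = 35 each, +1 to first 0

Closure order: Greywater, Hollowpine, Cedarfen, Dunmere, Ironridge
Last habitat: Fernhollow with 76 animals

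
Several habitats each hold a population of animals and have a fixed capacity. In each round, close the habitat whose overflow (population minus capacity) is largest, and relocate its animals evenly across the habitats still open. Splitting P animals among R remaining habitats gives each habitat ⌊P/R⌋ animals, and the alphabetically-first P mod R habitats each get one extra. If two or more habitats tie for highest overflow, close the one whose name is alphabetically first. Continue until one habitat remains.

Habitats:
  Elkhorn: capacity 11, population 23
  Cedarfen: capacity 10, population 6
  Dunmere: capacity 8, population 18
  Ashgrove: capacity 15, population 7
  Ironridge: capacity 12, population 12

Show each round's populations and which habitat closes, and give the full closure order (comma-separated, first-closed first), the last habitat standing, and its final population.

Closure order: Elkhorn, Dunmere, Ironridge, Cedarfen
Last habitat: Ashgrove with 66 animals

Round 1: Ashgrove=7 Cedarfen=6 Dunmere=18 Elkhorn=23 Ironridge=12 → close Elkhorn (overflow 12)
  23÷4 = 5 each, +1 to first 3
Round 2: Ashgrove=13 Cedarfen=12 Dunmere=24 Ironridge=17 → close Dunmere (overflow 16)
  24÷3 = 8 each, +1 to first 0
Round 3: Ashgrove=21 Cedarfen=20 Ironridge=25 → close Ironridge (overflow 13)
  25÷2 = 12 each, +1 to first 1
Round 4: Ashgrove=34 Cedarfen=32 → close Cedarfen (overflow 22)
  32÷1 = 32 each, +1 to first 0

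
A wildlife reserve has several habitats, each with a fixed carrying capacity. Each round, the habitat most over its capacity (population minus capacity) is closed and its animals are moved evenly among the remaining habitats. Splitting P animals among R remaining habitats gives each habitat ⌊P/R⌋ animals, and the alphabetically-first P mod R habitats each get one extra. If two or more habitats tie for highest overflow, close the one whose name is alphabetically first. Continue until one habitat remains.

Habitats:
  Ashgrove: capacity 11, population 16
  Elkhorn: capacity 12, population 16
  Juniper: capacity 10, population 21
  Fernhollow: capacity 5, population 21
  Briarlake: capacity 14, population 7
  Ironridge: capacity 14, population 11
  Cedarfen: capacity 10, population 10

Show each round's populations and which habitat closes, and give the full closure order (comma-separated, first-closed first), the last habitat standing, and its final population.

Round 1: Ashgrove=16 Briarlake=7 Cedarfen=10 Elkhorn=16 Fernhollow=21 Ironridge=11 Juniper=21 → close Fernhollow (overflow 16)
  21÷6 = 3 each, +1 to first 3
Round 2: Ashgrove=20 Briarlake=11 Cedarfen=14 Elkhorn=19 Ironridge=14 Juniper=24 → close Juniper (overflow 14)
  24÷5 = 4 each, +1 to first 4
Round 3: Ashgrove=25 Briarlake=16 Cedarfen=19 Elkhorn=24 Ironridge=18 → close Ashgrove (overflow 14)
  25÷4 = 6 each, +1 to first 1
Round 4: Briarlake=23 Cedarfen=25 Elkhorn=30 Ironridge=24 → close Elkhorn (overflow 18)
  30÷3 = 10 each, +1 to first 0
Round 5: Briarlake=33 Cedarfen=35 Ironridge=34 → close Cedarfen (overflow 25)
  35÷2 = 17 each, +1 to first 1
Round 6: Briarlake=51 Ironridge=51 → close Briarlake (overflow 37)
  51÷1 = 51 each, +1 to first 0

Closure order: Fernhollow, Juniper, Ashgrove, Elkhorn, Cedarfen, Briarlake
Last habitat: Ironridge with 102 animals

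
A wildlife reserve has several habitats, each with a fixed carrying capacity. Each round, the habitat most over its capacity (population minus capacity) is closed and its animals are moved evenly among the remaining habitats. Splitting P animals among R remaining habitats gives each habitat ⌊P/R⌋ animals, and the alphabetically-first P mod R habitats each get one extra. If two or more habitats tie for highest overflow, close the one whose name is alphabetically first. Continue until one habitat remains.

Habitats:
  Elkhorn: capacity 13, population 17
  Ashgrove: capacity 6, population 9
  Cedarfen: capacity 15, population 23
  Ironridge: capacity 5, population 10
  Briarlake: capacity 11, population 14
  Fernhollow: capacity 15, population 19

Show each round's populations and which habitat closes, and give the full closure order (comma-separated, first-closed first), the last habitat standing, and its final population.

Closure order: Cedarfen, Elkhorn, Ashgrove, Briarlake, Fernhollow
Last habitat: Ironridge with 92 animals

Round 1: Ashgrove=9 Briarlake=14 Cedarfen=23 Elkhorn=17 Fernhollow=19 Ironridge=10 → close Cedarfen (overflow 8)
  23÷5 = 4 each, +1 to first 3
Round 2: Ashgrove=14 Briarlake=19 Elkhorn=22 Fernhollow=23 Ironridge=14 → close Elkhorn (overflow 9)
  22÷4 = 5 each, +1 to first 2
Round 3: Ashgrove=20 Briarlake=25 Fernhollow=28 Ironridge=19 → close Ashgrove (overflow 14)
  20÷3 = 6 each, +1 to first 2
Round 4: Briarlake=32 Fernhollow=35 Ironridge=25 → close Briarlake (overflow 21)
  32÷2 = 16 each, +1 to first 0
Round 5: Fernhollow=51 Ironridge=41 → close Fernhollow (overflow 36)
  51÷1 = 51 each, +1 to first 0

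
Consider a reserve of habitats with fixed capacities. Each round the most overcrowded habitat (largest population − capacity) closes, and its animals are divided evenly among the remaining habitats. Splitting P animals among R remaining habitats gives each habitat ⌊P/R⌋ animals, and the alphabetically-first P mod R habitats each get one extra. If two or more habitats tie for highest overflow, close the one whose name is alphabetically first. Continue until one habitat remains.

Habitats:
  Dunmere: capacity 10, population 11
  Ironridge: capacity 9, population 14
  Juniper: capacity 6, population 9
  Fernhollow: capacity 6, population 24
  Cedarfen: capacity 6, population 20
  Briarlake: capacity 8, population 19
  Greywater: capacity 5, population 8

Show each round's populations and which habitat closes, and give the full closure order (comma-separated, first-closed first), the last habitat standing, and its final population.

Round 1: Briarlake=19 Cedarfen=20 Dunmere=11 Fernhollow=24 Greywater=8 Ironridge=14 Juniper=9 → close Fernhollow (overflow 18)
  24÷6 = 4 each, +1 to first 0
Round 2: Briarlake=23 Cedarfen=24 Dunmere=15 Greywater=12 Ironridge=18 Juniper=13 → close Cedarfen (overflow 18)
  24÷5 = 4 each, +1 to first 4
Round 3: Briarlake=28 Dunmere=20 Greywater=17 Ironridge=23 Juniper=17 → close Briarlake (overflow 20)
  28÷4 = 7 each, +1 to first 0
Round 4: Dunmere=27 Greywater=24 Ironridge=30 Juniper=24 → close Ironridge (overflow 21)
  30÷3 = 10 each, +1 to first 0
Round 5: Dunmere=37 Greywater=34 Juniper=34 → close Greywater (overflow 29)
  34÷2 = 17 each, +1 to first 0
Round 6: Dunmere=54 Juniper=51 → close Juniper (overflow 45)
  51÷1 = 51 each, +1 to first 0

Closure order: Fernhollow, Cedarfen, Briarlake, Ironridge, Greywater, Juniper
Last habitat: Dunmere with 105 animals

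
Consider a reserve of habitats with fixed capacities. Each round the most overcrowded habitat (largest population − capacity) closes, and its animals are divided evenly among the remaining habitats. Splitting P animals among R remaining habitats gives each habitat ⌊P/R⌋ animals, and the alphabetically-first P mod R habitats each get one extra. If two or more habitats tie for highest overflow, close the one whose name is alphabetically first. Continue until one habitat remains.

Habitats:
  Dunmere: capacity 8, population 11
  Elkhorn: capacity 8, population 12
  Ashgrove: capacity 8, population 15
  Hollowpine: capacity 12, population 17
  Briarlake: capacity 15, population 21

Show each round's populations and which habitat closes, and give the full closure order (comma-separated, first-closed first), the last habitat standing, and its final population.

Closure order: Ashgrove, Briarlake, Dunmere, Elkhorn
Last habitat: Hollowpine with 76 animals

Round 1: Ashgrove=15 Briarlake=21 Dunmere=11 Elkhorn=12 Hollowpine=17 → close Ashgrove (overflow 7)
  15÷4 = 3 each, +1 to first 3
Round 2: Briarlake=25 Dunmere=15 Elkhorn=16 Hollowpine=20 → close Briarlake (overflow 10)
  25÷3 = 8 each, +1 to first 1
Round 3: Dunmere=24 Elkhorn=24 Hollowpine=28 → close Dunmere (overflow 16)
  24÷2 = 12 each, +1 to first 0
Round 4: Elkhorn=36 Hollowpine=40 → close Elkhorn (overflow 28)
  36÷1 = 36 each, +1 to first 0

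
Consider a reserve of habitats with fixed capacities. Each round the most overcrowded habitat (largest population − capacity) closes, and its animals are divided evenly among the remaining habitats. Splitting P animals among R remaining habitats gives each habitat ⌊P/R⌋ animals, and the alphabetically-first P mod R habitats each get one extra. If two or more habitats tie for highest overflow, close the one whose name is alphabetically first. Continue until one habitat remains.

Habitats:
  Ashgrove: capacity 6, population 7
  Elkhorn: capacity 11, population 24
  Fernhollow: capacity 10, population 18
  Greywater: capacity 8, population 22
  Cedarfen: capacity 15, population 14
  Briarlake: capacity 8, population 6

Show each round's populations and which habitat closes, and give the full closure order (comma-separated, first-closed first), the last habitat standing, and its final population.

Closure order: Greywater, Elkhorn, Fernhollow, Ashgrove, Briarlake
Last habitat: Cedarfen with 91 animals

Round 1: Ashgrove=7 Briarlake=6 Cedarfen=14 Elkhorn=24 Fernhollow=18 Greywater=22 → close Greywater (overflow 14)
  22÷5 = 4 each, +1 to first 2
Round 2: Ashgrove=12 Briarlake=11 Cedarfen=18 Elkhorn=28 Fernhollow=22 → close Elkhorn (overflow 17)
  28÷4 = 7 each, +1 to first 0
Round 3: Ashgrove=19 Briarlake=18 Cedarfen=25 Fernhollow=29 → close Fernhollow (overflow 19)
  29÷3 = 9 each, +1 to first 2
Round 4: Ashgrove=29 Briarlake=28 Cedarfen=34 → close Ashgrove (overflow 23)
  29÷2 = 14 each, +1 to first 1
Round 5: Briarlake=43 Cedarfen=48 → close Briarlake (overflow 35)
  43÷1 = 43 each, +1 to first 0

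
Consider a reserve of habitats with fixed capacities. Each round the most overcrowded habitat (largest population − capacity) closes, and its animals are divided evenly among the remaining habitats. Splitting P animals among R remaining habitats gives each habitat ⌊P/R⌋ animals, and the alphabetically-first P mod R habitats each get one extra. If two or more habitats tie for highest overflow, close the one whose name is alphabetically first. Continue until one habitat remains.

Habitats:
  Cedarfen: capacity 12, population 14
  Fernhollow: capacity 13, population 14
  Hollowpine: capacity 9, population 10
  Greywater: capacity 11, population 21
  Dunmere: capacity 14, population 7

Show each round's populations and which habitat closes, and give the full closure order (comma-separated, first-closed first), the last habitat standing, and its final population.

Closure order: Greywater, Cedarfen, Fernhollow, Hollowpine
Last habitat: Dunmere with 66 animals

Round 1: Cedarfen=14 Dunmere=7 Fernhollow=14 Greywater=21 Hollowpine=10 → close Greywater (overflow 10)
  21÷4 = 5 each, +1 to first 1
Round 2: Cedarfen=20 Dunmere=12 Fernhollow=19 Hollowpine=15 → close Cedarfen (overflow 8)
  20÷3 = 6 each, +1 to first 2
Round 3: Dunmere=19 Fernhollow=26 Hollowpine=21 → close Fernhollow (overflow 13)
  26÷2 = 13 each, +1 to first 0
Round 4: Dunmere=32 Hollowpine=34 → close Hollowpine (overflow 25)
  34÷1 = 34 each, +1 to first 0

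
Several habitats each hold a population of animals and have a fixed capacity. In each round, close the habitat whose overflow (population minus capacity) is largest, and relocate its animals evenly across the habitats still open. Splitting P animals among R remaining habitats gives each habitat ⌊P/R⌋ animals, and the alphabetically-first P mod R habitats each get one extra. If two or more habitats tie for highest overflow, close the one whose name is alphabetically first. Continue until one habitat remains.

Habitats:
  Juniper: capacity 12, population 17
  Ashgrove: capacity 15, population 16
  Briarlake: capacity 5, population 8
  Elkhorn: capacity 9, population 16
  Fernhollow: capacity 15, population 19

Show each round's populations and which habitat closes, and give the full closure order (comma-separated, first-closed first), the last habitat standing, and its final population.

Closure order: Elkhorn, Juniper, Fernhollow, Briarlake
Last habitat: Ashgrove with 76 animals

Round 1: Ashgrove=16 Briarlake=8 Elkhorn=16 Fernhollow=19 Juniper=17 → close Elkhorn (overflow 7)
  16÷4 = 4 each, +1 to first 0
Round 2: Ashgrove=20 Briarlake=12 Fernhollow=23 Juniper=21 → close Juniper (overflow 9)
  21÷3 = 7 each, +1 to first 0
Round 3: Ashgrove=27 Briarlake=19 Fernhollow=30 → close Fernhollow (overflow 15)
  30÷2 = 15 each, +1 to first 0
Round 4: Ashgrove=42 Briarlake=34 → close Briarlake (overflow 29)
  34÷1 = 34 each, +1 to first 0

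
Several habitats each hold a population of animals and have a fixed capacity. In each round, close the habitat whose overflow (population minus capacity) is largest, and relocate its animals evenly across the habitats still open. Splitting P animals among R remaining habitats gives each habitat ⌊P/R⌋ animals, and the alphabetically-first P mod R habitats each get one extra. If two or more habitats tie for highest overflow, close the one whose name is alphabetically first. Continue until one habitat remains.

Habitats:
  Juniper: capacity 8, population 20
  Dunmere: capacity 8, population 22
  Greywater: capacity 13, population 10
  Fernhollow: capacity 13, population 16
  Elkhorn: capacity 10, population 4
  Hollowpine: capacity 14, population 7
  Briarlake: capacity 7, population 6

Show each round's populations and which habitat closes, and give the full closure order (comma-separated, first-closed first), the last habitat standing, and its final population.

Closure order: Dunmere, Juniper, Fernhollow, Briarlake, Greywater, Elkhorn
Last habitat: Hollowpine with 85 animals

Round 1: Briarlake=6 Dunmere=22 Elkhorn=4 Fernhollow=16 Greywater=10 Hollowpine=7 Juniper=20 → close Dunmere (overflow 14)
  22÷6 = 3 each, +1 to first 4
Round 2: Briarlake=10 Elkhorn=8 Fernhollow=20 Greywater=14 Hollowpine=10 Juniper=23 → close Juniper (overflow 15)
  23÷5 = 4 each, +1 to first 3
Round 3: Briarlake=15 Elkhorn=13 Fernhollow=25 Greywater=18 Hollowpine=14 → close Fernhollow (overflow 12)
  25÷4 = 6 each, +1 to first 1
Round 4: Briarlake=22 Elkhorn=19 Greywater=24 Hollowpine=20 → close Briarlake (overflow 15)
  22÷3 = 7 each, +1 to first 1
Round 5: Elkhorn=27 Greywater=31 Hollowpine=27 → close Greywater (overflow 18)
  31÷2 = 15 each, +1 to first 1
Round 6: Elkhorn=43 Hollowpine=42 → close Elkhorn (overflow 33)
  43÷1 = 43 each, +1 to first 0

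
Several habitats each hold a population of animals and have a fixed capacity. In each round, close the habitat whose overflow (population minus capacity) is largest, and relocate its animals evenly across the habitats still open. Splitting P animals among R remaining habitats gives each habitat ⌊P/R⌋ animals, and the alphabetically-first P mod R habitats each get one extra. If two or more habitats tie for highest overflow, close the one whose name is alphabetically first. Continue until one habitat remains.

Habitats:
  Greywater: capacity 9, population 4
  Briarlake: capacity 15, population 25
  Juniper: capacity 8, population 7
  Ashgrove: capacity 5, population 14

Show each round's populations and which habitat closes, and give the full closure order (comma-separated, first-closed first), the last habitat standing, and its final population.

Round 1: Ashgrove=14 Briarlake=25 Greywater=4 Juniper=7 → close Briarlake (overflow 10)
  25÷3 = 8 each, +1 to first 1
Round 2: Ashgrove=23 Greywater=12 Juniper=15 → close Ashgrove (overflow 18)
  23÷2 = 11 each, +1 to first 1
Round 3: Greywater=24 Juniper=26 → close Juniper (overflow 18)
  26÷1 = 26 each, +1 to first 0

Closure order: Briarlake, Ashgrove, Juniper
Last habitat: Greywater with 50 animals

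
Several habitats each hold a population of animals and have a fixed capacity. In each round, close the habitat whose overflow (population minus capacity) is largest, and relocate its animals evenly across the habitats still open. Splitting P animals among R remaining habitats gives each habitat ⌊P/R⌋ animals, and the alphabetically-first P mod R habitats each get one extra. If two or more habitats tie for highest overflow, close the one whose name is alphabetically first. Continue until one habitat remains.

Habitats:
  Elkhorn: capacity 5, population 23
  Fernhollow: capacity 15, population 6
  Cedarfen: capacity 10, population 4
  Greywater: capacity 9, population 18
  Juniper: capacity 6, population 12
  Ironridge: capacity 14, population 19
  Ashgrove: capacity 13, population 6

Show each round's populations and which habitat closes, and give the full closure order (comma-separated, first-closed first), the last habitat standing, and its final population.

Round 1: Ashgrove=6 Cedarfen=4 Elkhorn=23 Fernhollow=6 Greywater=18 Ironridge=19 Juniper=12 → close Elkhorn (overflow 18)
  23÷6 = 3 each, +1 to first 5
Round 2: Ashgrove=10 Cedarfen=8 Fernhollow=10 Greywater=22 Ironridge=23 Juniper=15 → close Greywater (overflow 13)
  22÷5 = 4 each, +1 to first 2
Round 3: Ashgrove=15 Cedarfen=13 Fernhollow=14 Ironridge=27 Juniper=19 → close Ironridge (overflow 13)
  27÷4 = 6 each, +1 to first 3
Round 4: Ashgrove=22 Cedarfen=20 Fernhollow=21 Juniper=25 → close Juniper (overflow 19)
  25÷3 = 8 each, +1 to first 1
Round 5: Ashgrove=31 Cedarfen=28 Fernhollow=29 → close Ashgrove (overflow 18)
  31÷2 = 15 each, +1 to first 1
Round 6: Cedarfen=44 Fernhollow=44 → close Cedarfen (overflow 34)
  44÷1 = 44 each, +1 to first 0

Closure order: Elkhorn, Greywater, Ironridge, Juniper, Ashgrove, Cedarfen
Last habitat: Fernhollow with 88 animals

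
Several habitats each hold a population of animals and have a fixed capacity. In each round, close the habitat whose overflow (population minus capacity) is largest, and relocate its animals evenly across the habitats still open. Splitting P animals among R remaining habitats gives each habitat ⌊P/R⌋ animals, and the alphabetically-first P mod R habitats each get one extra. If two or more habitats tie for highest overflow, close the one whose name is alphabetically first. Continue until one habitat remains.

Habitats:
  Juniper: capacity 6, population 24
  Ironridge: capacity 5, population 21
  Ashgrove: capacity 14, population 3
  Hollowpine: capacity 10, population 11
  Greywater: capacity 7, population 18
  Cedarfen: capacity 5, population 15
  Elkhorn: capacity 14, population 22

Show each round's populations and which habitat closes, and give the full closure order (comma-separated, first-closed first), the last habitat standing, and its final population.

Round 1: Ashgrove=3 Cedarfen=15 Elkhorn=22 Greywater=18 Hollowpine=11 Ironridge=21 Juniper=24 → close Juniper (overflow 18)
  24÷6 = 4 each, +1 to first 0
Round 2: Ashgrove=7 Cedarfen=19 Elkhorn=26 Greywater=22 Hollowpine=15 Ironridge=25 → close Ironridge (overflow 20)
  25÷5 = 5 each, +1 to first 0
Round 3: Ashgrove=12 Cedarfen=24 Elkhorn=31 Greywater=27 Hollowpine=20 → close Greywater (overflow 20)
  27÷4 = 6 each, +1 to first 3
Round 4: Ashgrove=19 Cedarfen=31 Elkhorn=38 Hollowpine=26 → close Cedarfen (overflow 26)
  31÷3 = 10 each, +1 to first 1
Round 5: Ashgrove=30 Elkhorn=48 Hollowpine=36 → close Elkhorn (overflow 34)
  48÷2 = 24 each, +1 to first 0
Round 6: Ashgrove=54 Hollowpine=60 → close Hollowpine (overflow 50)
  60÷1 = 60 each, +1 to first 0

Closure order: Juniper, Ironridge, Greywater, Cedarfen, Elkhorn, Hollowpine
Last habitat: Ashgrove with 114 animals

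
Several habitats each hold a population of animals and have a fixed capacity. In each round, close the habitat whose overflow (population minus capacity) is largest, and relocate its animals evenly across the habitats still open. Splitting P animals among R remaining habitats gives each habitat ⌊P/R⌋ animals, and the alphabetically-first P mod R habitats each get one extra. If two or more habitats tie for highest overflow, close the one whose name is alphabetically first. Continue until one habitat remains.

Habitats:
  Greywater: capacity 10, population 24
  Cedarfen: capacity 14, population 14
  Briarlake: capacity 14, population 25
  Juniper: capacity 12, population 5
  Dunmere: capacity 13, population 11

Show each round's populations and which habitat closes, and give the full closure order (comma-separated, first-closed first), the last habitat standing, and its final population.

Closure order: Greywater, Briarlake, Cedarfen, Dunmere
Last habitat: Juniper with 79 animals

Round 1: Briarlake=25 Cedarfen=14 Dunmere=11 Greywater=24 Juniper=5 → close Greywater (overflow 14)
  24÷4 = 6 each, +1 to first 0
Round 2: Briarlake=31 Cedarfen=20 Dunmere=17 Juniper=11 → close Briarlake (overflow 17)
  31÷3 = 10 each, +1 to first 1
Round 3: Cedarfen=31 Dunmere=27 Juniper=21 → close Cedarfen (overflow 17)
  31÷2 = 15 each, +1 to first 1
Round 4: Dunmere=43 Juniper=36 → close Dunmere (overflow 30)
  43÷1 = 43 each, +1 to first 0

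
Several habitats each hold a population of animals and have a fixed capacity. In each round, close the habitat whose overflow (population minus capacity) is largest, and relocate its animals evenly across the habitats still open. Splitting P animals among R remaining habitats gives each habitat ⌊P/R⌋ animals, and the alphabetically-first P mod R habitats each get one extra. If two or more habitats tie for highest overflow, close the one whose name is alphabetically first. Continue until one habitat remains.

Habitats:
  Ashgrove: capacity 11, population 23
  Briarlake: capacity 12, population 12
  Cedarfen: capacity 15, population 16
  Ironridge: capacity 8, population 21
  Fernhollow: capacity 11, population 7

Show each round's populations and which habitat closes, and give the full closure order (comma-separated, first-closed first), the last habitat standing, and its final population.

Round 1: Ashgrove=23 Briarlake=12 Cedarfen=16 Fernhollow=7 Ironridge=21 → close Ironridge (overflow 13)
  21÷4 = 5 each, +1 to first 1
Round 2: Ashgrove=29 Briarlake=17 Cedarfen=21 Fernhollow=12 → close Ashgrove (overflow 18)
  29÷3 = 9 each, +1 to first 2
Round 3: Briarlake=27 Cedarfen=31 Fernhollow=21 → close Cedarfen (overflow 16)
  31÷2 = 15 each, +1 to first 1
Round 4: Briarlake=43 Fernhollow=36 → close Briarlake (overflow 31)
  43÷1 = 43 each, +1 to first 0

Closure order: Ironridge, Ashgrove, Cedarfen, Briarlake
Last habitat: Fernhollow with 79 animals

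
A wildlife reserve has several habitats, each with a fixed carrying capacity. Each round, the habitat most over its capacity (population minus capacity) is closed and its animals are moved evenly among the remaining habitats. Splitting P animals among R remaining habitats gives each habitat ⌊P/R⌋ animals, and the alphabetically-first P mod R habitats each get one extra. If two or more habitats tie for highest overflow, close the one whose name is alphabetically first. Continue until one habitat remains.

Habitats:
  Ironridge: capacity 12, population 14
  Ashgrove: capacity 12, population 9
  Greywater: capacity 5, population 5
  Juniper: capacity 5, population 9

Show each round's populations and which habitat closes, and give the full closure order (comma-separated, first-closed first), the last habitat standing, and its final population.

Closure order: Juniper, Ironridge, Greywater
Last habitat: Ashgrove with 37 animals

Round 1: Ashgrove=9 Greywater=5 Ironridge=14 Juniper=9 → close Juniper (overflow 4)
  9÷3 = 3 each, +1 to first 0
Round 2: Ashgrove=12 Greywater=8 Ironridge=17 → close Ironridge (overflow 5)
  17÷2 = 8 each, +1 to first 1
Round 3: Ashgrove=21 Greywater=16 → close Greywater (overflow 11)
  16÷1 = 16 each, +1 to first 0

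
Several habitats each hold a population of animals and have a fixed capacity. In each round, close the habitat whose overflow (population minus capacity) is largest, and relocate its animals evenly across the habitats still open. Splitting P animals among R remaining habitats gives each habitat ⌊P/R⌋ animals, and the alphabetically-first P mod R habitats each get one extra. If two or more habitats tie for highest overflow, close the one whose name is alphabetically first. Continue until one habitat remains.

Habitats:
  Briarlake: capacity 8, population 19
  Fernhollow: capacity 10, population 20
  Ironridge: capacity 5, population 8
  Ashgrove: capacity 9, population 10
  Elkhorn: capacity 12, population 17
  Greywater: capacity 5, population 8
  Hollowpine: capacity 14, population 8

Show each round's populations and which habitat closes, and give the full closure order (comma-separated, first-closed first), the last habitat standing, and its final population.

Closure order: Briarlake, Fernhollow, Elkhorn, Ashgrove, Greywater, Ironridge
Last habitat: Hollowpine with 90 animals

Round 1: Ashgrove=10 Briarlake=19 Elkhorn=17 Fernhollow=20 Greywater=8 Hollowpine=8 Ironridge=8 → close Briarlake (overflow 11)
  19÷6 = 3 each, +1 to first 1
Round 2: Ashgrove=14 Elkhorn=20 Fernhollow=23 Greywater=11 Hollowpine=11 Ironridge=11 → close Fernhollow (overflow 13)
  23÷5 = 4 each, +1 to first 3
Round 3: Ashgrove=19 Elkhorn=25 Greywater=16 Hollowpine=15 Ironridge=15 → close Elkhorn (overflow 13)
  25÷4 = 6 each, +1 to first 1
Round 4: Ashgrove=26 Greywater=22 Hollowpine=21 Ironridge=21 → close Ashgrove (overflow 17)
  26÷3 = 8 each, +1 to first 2
Round 5: Greywater=31 Hollowpine=30 Ironridge=29 → close Greywater (overflow 26)
  31÷2 = 15 each, +1 to first 1
Round 6: Hollowpine=46 Ironridge=44 → close Ironridge (overflow 39)
  44÷1 = 44 each, +1 to first 0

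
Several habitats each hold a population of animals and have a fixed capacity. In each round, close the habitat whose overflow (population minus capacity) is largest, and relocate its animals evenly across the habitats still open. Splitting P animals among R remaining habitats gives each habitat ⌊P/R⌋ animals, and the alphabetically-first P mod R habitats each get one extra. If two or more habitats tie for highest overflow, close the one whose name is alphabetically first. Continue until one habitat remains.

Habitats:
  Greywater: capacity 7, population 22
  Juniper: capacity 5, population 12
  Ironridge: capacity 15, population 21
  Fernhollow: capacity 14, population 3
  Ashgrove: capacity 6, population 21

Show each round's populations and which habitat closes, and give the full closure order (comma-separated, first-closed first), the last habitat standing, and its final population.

Round 1: Ashgrove=21 Fernhollow=3 Greywater=22 Ironridge=21 Juniper=12 → close Ashgrove (overflow 15)
  21÷4 = 5 each, +1 to first 1
Round 2: Fernhollow=9 Greywater=27 Ironridge=26 Juniper=17 → close Greywater (overflow 20)
  27÷3 = 9 each, +1 to first 0
Round 3: Fernhollow=18 Ironridge=35 Juniper=26 → close Juniper (overflow 21)
  26÷2 = 13 each, +1 to first 0
Round 4: Fernhollow=31 Ironridge=48 → close Ironridge (overflow 33)
  48÷1 = 48 each, +1 to first 0

Closure order: Ashgrove, Greywater, Juniper, Ironridge
Last habitat: Fernhollow with 79 animals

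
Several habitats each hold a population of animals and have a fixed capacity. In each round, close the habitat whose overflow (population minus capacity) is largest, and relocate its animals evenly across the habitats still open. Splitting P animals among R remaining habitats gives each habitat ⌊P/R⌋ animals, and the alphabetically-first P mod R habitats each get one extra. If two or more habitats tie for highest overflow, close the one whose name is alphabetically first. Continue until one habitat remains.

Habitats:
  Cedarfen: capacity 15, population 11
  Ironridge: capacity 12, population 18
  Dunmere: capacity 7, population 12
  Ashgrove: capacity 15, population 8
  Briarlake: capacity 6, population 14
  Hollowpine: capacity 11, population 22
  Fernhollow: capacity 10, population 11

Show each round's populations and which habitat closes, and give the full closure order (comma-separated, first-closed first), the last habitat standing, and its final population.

Closure order: Hollowpine, Briarlake, Dunmere, Ironridge, Fernhollow, Cedarfen
Last habitat: Ashgrove with 96 animals

Round 1: Ashgrove=8 Briarlake=14 Cedarfen=11 Dunmere=12 Fernhollow=11 Hollowpine=22 Ironridge=18 → close Hollowpine (overflow 11)
  22÷6 = 3 each, +1 to first 4
Round 2: Ashgrove=12 Briarlake=18 Cedarfen=15 Dunmere=16 Fernhollow=14 Ironridge=21 → close Briarlake (overflow 12)
  18÷5 = 3 each, +1 to first 3
Round 3: Ashgrove=16 Cedarfen=19 Dunmere=20 Fernhollow=17 Ironridge=24 → close Dunmere (overflow 13)
  20÷4 = 5 each, +1 to first 0
Round 4: Ashgrove=21 Cedarfen=24 Fernhollow=22 Ironridge=29 → close Ironridge (overflow 17)
  29÷3 = 9 each, +1 to first 2
Round 5: Ashgrove=31 Cedarfen=34 Fernhollow=31 → close Fernhollow (overflow 21)
  31÷2 = 15 each, +1 to first 1
Round 6: Ashgrove=47 Cedarfen=49 → close Cedarfen (overflow 34)
  49÷1 = 49 each, +1 to first 0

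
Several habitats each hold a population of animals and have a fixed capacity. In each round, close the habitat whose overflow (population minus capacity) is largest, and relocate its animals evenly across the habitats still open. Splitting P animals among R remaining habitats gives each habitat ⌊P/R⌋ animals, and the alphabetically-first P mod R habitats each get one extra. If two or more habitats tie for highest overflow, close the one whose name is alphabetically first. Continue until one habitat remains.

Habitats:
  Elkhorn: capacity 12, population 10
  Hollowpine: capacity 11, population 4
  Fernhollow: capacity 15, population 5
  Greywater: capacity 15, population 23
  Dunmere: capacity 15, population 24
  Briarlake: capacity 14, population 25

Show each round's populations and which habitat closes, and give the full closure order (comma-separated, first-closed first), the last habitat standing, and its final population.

Closure order: Briarlake, Dunmere, Greywater, Elkhorn, Hollowpine
Last habitat: Fernhollow with 91 animals

Round 1: Briarlake=25 Dunmere=24 Elkhorn=10 Fernhollow=5 Greywater=23 Hollowpine=4 → close Briarlake (overflow 11)
  25÷5 = 5 each, +1 to first 0
Round 2: Dunmere=29 Elkhorn=15 Fernhollow=10 Greywater=28 Hollowpine=9 → close Dunmere (overflow 14)
  29÷4 = 7 each, +1 to first 1
Round 3: Elkhorn=23 Fernhollow=17 Greywater=35 Hollowpine=16 → close Greywater (overflow 20)
  35÷3 = 11 each, +1 to first 2
Round 4: Elkhorn=35 Fernhollow=29 Hollowpine=27 → close Elkhorn (overflow 23)
  35÷2 = 17 each, +1 to first 1
Round 5: Fernhollow=47 Hollowpine=44 → close Hollowpine (overflow 33)
  44÷1 = 44 each, +1 to first 0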